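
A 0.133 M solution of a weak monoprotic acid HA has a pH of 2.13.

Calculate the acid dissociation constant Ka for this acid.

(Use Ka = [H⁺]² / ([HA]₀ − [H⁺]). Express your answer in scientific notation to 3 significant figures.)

[H⁺] = 10^(−pH) = 10^(−2.13) = 7.413e-03 M. For HA ⇌ H⁺ + A⁻, Ka = [H⁺][A⁻]/[HA] = [H⁺]² / ([HA]₀ − [H⁺]) = (7.413e-03)² / (0.133 − 7.413e-03) = 4.38e-04.

K_a = 4.38e-04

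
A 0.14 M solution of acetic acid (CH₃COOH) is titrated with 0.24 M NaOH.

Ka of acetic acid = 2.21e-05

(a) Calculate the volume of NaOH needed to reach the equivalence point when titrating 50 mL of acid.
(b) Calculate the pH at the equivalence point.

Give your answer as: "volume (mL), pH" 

moles acid = 0.14 × 50/1000 = 0.007 mol; V_base = moles/0.24 × 1000 = 29.2 mL. At equivalence only the conjugate base is present: [A⁻] = 0.007/0.079 = 8.8421e-02 M. Kb = Kw/Ka = 4.52e-10; [OH⁻] = √(Kb × [A⁻]) = 6.3253e-06; pOH = 5.20; pH = 14 - pOH = 8.80.

V = 29.2 mL, pH = 8.80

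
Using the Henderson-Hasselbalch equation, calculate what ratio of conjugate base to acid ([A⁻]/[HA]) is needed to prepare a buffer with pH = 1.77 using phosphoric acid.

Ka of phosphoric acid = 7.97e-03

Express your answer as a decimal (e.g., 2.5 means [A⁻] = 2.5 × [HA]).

pKa = -log(7.97e-03) = 2.0985. pH = pKa + log([A⁻]/[HA]), so log([A⁻]/[HA]) = pH − pKa = 1.77 − 2.0985 = -0.3285. [A⁻]/[HA] = 10^(-0.3285) = 0.469

[A⁻]/[HA] = 0.469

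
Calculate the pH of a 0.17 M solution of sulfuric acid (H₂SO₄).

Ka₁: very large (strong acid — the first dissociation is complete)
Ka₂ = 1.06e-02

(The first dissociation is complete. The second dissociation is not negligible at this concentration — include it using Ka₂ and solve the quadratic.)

First dissociation is complete: [H⁺]₀ = [HSO₄⁻]₀ = C = 0.17 M. Second dissociation HSO₄⁻ ⇌ H⁺ + SO₄²⁻: let x = [SO₄²⁻]. Ka₂ = (C + x)·x / (C − x) = 1.06e-02 → x² + (C + Ka₂)·x − Ka₂·C = 0 → x² + 0.18060·x − 1.802e-03 = 0. x = (−0.18060 + √(0.18060² + 4 × 1.802e-03)) / 2 = 9.4802e-03 M. [H⁺] = C + x = 0.17 + 9.4802e-03 = 1.7948e-01 M. pH = -log(1.7948e-01) = 0.75.

pH = 0.75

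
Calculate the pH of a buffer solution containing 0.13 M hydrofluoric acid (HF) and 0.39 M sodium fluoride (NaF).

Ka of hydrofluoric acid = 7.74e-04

pKa = -log(7.74e-04) = 3.11. pH = pKa + log([A⁻]/[HA]) = 3.11 + log(0.39/0.13)

pH = 3.59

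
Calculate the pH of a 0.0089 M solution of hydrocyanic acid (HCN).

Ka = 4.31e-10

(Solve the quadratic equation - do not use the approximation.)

x² + Ka×x - Ka×C = 0. Using quadratic formula: [H⁺] = 1.9583e-06

pH = 5.71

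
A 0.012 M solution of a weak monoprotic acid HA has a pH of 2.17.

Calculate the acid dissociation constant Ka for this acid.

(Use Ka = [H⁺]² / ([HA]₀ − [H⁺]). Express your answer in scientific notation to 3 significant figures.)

[H⁺] = 10^(−pH) = 10^(−2.17) = 6.761e-03 M. For HA ⇌ H⁺ + A⁻, Ka = [H⁺][A⁻]/[HA] = [H⁺]² / ([HA]₀ − [H⁺]) = (6.761e-03)² / (0.012 − 6.761e-03) = 8.72e-03.

K_a = 8.72e-03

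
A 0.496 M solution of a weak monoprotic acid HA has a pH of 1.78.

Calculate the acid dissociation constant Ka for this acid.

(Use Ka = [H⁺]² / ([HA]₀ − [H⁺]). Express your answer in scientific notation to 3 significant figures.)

[H⁺] = 10^(−pH) = 10^(−1.78) = 1.660e-02 M. For HA ⇌ H⁺ + A⁻, Ka = [H⁺][A⁻]/[HA] = [H⁺]² / ([HA]₀ − [H⁺]) = (1.660e-02)² / (0.496 − 1.660e-02) = 5.75e-04.

K_a = 5.75e-04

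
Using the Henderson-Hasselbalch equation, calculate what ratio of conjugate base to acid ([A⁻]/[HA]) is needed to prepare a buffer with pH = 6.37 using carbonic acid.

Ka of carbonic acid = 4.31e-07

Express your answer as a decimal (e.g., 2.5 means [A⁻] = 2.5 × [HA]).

pKa = -log(4.31e-07) = 6.3655. pH = pKa + log([A⁻]/[HA]), so log([A⁻]/[HA]) = pH − pKa = 6.37 − 6.3655 = 0.0045. [A⁻]/[HA] = 10^(0.0045) = 1.01

[A⁻]/[HA] = 1.01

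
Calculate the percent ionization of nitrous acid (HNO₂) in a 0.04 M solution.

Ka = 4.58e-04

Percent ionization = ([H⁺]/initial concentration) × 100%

Using Ka equilibrium: x² + Ka×x - Ka×C = 0. Solving: [H⁺] = 4.0573e-03. Percent = (4.0573e-03/0.04) × 100

Percent ionization = 10.1%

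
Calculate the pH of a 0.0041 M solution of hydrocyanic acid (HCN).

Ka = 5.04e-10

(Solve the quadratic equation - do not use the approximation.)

x² + Ka×x - Ka×C = 0. Using quadratic formula: [H⁺] = 1.4372e-06

pH = 5.84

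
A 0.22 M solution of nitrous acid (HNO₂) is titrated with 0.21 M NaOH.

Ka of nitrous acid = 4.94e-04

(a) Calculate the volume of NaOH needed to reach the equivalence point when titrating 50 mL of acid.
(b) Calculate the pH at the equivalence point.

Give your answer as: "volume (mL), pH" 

moles acid = 0.22 × 50/1000 = 0.011 mol; V_base = moles/0.21 × 1000 = 52.4 mL. At equivalence only the conjugate base is present: [A⁻] = 0.011/0.102 = 1.0744e-01 M. Kb = Kw/Ka = 2.02e-11; [OH⁻] = √(Kb × [A⁻]) = 1.4748e-06; pOH = 5.83; pH = 14 - pOH = 8.17.

V = 52.4 mL, pH = 8.17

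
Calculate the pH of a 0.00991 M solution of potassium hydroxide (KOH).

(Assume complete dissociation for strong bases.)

[OH⁻] = 0.00991 M for strong base. pOH = -log[OH⁻] = 2.00, pH = 14 - pOH

pH = 12.00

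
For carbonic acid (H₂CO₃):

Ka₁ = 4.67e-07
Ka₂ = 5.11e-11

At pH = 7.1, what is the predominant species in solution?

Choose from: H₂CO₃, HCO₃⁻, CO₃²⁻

pKa₁ = 6.33, pKa₂ = 10.29. For a polyprotic acid the predominant species crosses at each pKa: below pKa_n the protonated form dominates, above it the deprotonated form does. At pH = 7.1, the predominant species is HCO₃⁻.

HCO₃⁻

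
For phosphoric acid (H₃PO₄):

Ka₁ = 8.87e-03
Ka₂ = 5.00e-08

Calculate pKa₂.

pKa₂ = -log(Ka₂) = -log(5.00e-08) = 7.30.

pK_{a2} = 7.30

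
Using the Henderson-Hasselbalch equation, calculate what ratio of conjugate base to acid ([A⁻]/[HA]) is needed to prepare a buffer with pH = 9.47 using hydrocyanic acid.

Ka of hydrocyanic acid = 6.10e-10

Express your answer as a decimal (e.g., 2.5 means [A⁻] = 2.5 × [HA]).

pKa = -log(6.10e-10) = 9.2147. pH = pKa + log([A⁻]/[HA]), so log([A⁻]/[HA]) = pH − pKa = 9.47 − 9.2147 = 0.2553. [A⁻]/[HA] = 10^(0.2553) = 1.80

[A⁻]/[HA] = 1.80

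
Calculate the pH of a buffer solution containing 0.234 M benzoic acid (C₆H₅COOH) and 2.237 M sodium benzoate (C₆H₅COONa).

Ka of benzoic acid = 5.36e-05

pKa = -log(5.36e-05) = 4.27. pH = pKa + log([A⁻]/[HA]) = 4.27 + log(2.237/0.234)

pH = 5.25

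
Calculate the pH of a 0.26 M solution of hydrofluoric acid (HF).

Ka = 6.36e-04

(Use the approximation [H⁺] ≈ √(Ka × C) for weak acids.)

[H⁺] = √(Ka × C) = √(6.36e-04 × 0.26) = 1.2859e-02. pH = -log(1.2859e-02)

pH = 1.89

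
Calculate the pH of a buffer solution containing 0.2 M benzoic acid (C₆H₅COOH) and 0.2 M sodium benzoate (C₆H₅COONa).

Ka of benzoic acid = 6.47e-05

pKa = -log(6.47e-05) = 4.19. pH = pKa + log([A⁻]/[HA]) = 4.19 + log(0.2/0.2)

pH = 4.19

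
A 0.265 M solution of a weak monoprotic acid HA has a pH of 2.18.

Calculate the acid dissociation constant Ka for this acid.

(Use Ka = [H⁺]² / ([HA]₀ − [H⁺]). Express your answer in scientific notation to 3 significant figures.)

[H⁺] = 10^(−pH) = 10^(−2.18) = 6.607e-03 M. For HA ⇌ H⁺ + A⁻, Ka = [H⁺][A⁻]/[HA] = [H⁺]² / ([HA]₀ − [H⁺]) = (6.607e-03)² / (0.265 − 6.607e-03) = 1.69e-04.

K_a = 1.69e-04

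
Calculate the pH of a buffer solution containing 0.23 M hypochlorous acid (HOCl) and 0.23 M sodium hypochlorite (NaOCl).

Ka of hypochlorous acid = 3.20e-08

pKa = -log(3.20e-08) = 7.49. pH = pKa + log([A⁻]/[HA]) = 7.49 + log(0.23/0.23)

pH = 7.49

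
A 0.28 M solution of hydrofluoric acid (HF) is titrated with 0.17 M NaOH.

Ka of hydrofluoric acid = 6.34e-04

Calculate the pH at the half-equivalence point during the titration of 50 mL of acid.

At half-equivalence [HA] = [A⁻], so Henderson-Hasselbalch gives pH = pKa = -log(6.34e-04) = 3.20.

pH = pKa = 3.20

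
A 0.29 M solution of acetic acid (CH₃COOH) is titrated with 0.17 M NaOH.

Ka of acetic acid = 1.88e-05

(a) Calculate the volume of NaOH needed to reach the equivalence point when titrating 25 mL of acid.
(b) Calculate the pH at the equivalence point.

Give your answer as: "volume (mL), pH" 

moles acid = 0.29 × 25/1000 = 0.00725 mol; V_base = moles/0.17 × 1000 = 42.6 mL. At equivalence only the conjugate base is present: [A⁻] = 0.00725/0.068 = 1.0717e-01 M. Kb = Kw/Ka = 5.32e-10; [OH⁻] = √(Kb × [A⁻]) = 7.5503e-06; pOH = 5.12; pH = 14 - pOH = 8.88.

V = 42.6 mL, pH = 8.88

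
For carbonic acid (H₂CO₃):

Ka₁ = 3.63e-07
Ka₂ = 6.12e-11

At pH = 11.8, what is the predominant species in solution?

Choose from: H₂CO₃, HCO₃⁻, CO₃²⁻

pKa₁ = 6.44, pKa₂ = 10.21. For a polyprotic acid the predominant species crosses at each pKa: below pKa_n the protonated form dominates, above it the deprotonated form does. At pH = 11.8, the predominant species is CO₃²⁻.

CO₃²⁻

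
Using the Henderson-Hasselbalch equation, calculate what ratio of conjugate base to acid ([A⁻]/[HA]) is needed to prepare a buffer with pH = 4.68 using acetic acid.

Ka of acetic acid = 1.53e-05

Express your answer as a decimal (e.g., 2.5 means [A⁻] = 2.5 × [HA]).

pKa = -log(1.53e-05) = 4.8153. pH = pKa + log([A⁻]/[HA]), so log([A⁻]/[HA]) = pH − pKa = 4.68 − 4.8153 = -0.1353. [A⁻]/[HA] = 10^(-0.1353) = 0.732

[A⁻]/[HA] = 0.732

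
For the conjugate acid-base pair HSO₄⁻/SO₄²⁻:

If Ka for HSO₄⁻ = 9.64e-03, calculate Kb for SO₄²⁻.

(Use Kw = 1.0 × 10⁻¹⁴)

For a conjugate pair Ka × Kb = Kw, so Kb = Kw/Ka = 1.0 × 10⁻¹⁴ / 9.64e-03 = 1.04e-12.

K_b = 1.04e-12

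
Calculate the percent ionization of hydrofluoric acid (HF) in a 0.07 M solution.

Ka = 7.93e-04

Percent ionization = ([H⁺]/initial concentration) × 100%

Using Ka equilibrium: x² + Ka×x - Ka×C = 0. Solving: [H⁺] = 7.0645e-03. Percent = (7.0645e-03/0.07) × 100

Percent ionization = 10.1%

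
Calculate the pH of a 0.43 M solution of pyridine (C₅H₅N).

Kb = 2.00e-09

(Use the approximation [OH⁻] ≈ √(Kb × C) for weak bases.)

[OH⁻] = √(Kb × C) = √(2.00e-09 × 0.43) = 2.9326e-05. pOH = 4.53, pH = 14 - pOH

pH = 9.47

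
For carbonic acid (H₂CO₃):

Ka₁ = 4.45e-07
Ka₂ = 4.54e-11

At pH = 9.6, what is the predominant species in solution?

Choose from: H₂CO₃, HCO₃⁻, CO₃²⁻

pKa₁ = 6.35, pKa₂ = 10.34. For a polyprotic acid the predominant species crosses at each pKa: below pKa_n the protonated form dominates, above it the deprotonated form does. At pH = 9.6, the predominant species is HCO₃⁻.

HCO₃⁻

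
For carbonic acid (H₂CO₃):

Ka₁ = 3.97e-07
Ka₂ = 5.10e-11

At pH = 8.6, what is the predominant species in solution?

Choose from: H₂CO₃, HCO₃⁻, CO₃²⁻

pKa₁ = 6.40, pKa₂ = 10.29. For a polyprotic acid the predominant species crosses at each pKa: below pKa_n the protonated form dominates, above it the deprotonated form does. At pH = 8.6, the predominant species is HCO₃⁻.

HCO₃⁻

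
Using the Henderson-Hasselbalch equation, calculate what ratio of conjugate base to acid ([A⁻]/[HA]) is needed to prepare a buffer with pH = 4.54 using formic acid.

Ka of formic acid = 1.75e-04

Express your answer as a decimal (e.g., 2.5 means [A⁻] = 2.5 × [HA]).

pKa = -log(1.75e-04) = 3.7570. pH = pKa + log([A⁻]/[HA]), so log([A⁻]/[HA]) = pH − pKa = 4.54 − 3.7570 = 0.7830. [A⁻]/[HA] = 10^(0.7830) = 6.07

[A⁻]/[HA] = 6.07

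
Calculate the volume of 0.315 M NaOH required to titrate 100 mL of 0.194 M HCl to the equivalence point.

At equivalence: moles acid = moles base. moles HCl = 0.194 × 100/1000 = 0.0194 mol. V_base = moles / 0.315 × 1000 = 61.6 mL.

V_{base} = 61.6 mL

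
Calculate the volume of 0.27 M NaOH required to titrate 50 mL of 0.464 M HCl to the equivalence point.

At equivalence: moles acid = moles base. moles HCl = 0.464 × 50/1000 = 0.0232 mol. V_base = moles / 0.27 × 1000 = 85.9 mL.

V_{base} = 85.9 mL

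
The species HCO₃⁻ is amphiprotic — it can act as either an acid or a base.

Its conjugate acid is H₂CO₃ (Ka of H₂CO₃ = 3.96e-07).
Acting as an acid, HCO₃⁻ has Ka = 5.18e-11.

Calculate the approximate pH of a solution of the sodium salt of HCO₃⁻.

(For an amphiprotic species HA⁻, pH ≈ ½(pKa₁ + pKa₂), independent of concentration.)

pKa₁ = -log(3.96e-07) = 6.40; pKa₂ = -log(5.18e-11) = 10.29. For an amphiprotic species, pH ≈ ½(pKa₁ + pKa₂) = ½(6.40 + 10.29) = 8.34.

pH = 8.34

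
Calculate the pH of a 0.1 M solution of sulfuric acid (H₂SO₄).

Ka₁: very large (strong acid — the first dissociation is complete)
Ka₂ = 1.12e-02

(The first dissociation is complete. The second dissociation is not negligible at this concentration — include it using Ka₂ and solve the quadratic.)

First dissociation is complete: [H⁺]₀ = [HSO₄⁻]₀ = C = 0.1 M. Second dissociation HSO₄⁻ ⇌ H⁺ + SO₄²⁻: let x = [SO₄²⁻]. Ka₂ = (C + x)·x / (C − x) = 1.12e-02 → x² + (C + Ka₂)·x − Ka₂·C = 0 → x² + 0.11120·x − 1.120e-03 = 0. x = (−0.11120 + √(0.11120² + 4 × 1.120e-03)) / 2 = 9.2950e-03 M. [H⁺] = C + x = 0.1 + 9.2950e-03 = 1.0929e-01 M. pH = -log(1.0929e-01) = 0.96.

pH = 0.96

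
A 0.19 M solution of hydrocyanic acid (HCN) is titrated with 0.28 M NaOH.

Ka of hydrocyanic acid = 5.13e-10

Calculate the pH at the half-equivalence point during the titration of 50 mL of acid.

At half-equivalence [HA] = [A⁻], so Henderson-Hasselbalch gives pH = pKa = -log(5.13e-10) = 9.29.

pH = pKa = 9.29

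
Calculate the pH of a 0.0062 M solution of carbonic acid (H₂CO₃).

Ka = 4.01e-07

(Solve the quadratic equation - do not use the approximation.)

x² + Ka×x - Ka×C = 0. Using quadratic formula: [H⁺] = 4.9662e-05

pH = 4.30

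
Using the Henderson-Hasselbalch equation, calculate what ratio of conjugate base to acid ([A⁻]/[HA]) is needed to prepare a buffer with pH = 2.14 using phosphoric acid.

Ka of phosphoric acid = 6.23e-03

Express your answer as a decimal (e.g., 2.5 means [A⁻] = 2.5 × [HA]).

pKa = -log(6.23e-03) = 2.2055. pH = pKa + log([A⁻]/[HA]), so log([A⁻]/[HA]) = pH − pKa = 2.14 − 2.2055 = -0.0655. [A⁻]/[HA] = 10^(-0.0655) = 0.860

[A⁻]/[HA] = 0.860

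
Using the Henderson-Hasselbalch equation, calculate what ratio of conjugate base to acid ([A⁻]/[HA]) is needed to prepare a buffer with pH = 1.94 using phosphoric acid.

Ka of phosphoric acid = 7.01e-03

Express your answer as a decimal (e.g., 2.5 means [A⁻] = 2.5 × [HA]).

pKa = -log(7.01e-03) = 2.1543. pH = pKa + log([A⁻]/[HA]), so log([A⁻]/[HA]) = pH − pKa = 1.94 − 2.1543 = -0.2143. [A⁻]/[HA] = 10^(-0.2143) = 0.611

[A⁻]/[HA] = 0.611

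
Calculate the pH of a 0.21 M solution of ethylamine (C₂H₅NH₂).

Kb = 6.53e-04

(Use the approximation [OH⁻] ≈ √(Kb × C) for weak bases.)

[OH⁻] = √(Kb × C) = √(6.53e-04 × 0.21) = 1.1710e-02. pOH = 1.93, pH = 14 - pOH

pH = 12.07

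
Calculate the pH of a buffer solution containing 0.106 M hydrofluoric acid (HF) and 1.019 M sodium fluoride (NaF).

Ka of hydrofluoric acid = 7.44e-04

pKa = -log(7.44e-04) = 3.13. pH = pKa + log([A⁻]/[HA]) = 3.13 + log(1.019/0.106)

pH = 4.11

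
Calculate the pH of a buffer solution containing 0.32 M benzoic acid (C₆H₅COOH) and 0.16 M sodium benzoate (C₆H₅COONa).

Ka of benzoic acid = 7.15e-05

pKa = -log(7.15e-05) = 4.15. pH = pKa + log([A⁻]/[HA]) = 4.15 + log(0.16/0.32)

pH = 3.84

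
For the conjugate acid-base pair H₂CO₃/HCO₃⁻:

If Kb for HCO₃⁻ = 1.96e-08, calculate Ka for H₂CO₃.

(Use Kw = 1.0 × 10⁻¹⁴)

For a conjugate pair Ka × Kb = Kw, so Ka = Kw/Kb = 1.0 × 10⁻¹⁴ / 1.96e-08 = 5.10e-07.

K_a = 5.10e-07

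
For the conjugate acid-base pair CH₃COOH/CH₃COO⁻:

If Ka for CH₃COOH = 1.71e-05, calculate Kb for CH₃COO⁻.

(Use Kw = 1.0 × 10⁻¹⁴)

For a conjugate pair Ka × Kb = Kw, so Kb = Kw/Ka = 1.0 × 10⁻¹⁴ / 1.71e-05 = 5.85e-10.

K_b = 5.85e-10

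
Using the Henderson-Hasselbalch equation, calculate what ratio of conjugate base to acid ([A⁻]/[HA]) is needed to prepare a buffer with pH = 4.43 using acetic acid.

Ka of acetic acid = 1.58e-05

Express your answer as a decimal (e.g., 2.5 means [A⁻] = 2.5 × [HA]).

pKa = -log(1.58e-05) = 4.8013. pH = pKa + log([A⁻]/[HA]), so log([A⁻]/[HA]) = pH − pKa = 4.43 − 4.8013 = -0.3713. [A⁻]/[HA] = 10^(-0.3713) = 0.425

[A⁻]/[HA] = 0.425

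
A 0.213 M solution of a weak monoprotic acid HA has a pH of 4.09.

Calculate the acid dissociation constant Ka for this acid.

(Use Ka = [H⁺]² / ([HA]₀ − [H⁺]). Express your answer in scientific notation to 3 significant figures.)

[H⁺] = 10^(−pH) = 10^(−4.09) = 8.128e-05 M. For HA ⇌ H⁺ + A⁻, Ka = [H⁺][A⁻]/[HA] = [H⁺]² / ([HA]₀ − [H⁺]) = (8.128e-05)² / (0.213 − 8.128e-05) = 3.10e-08.

K_a = 3.10e-08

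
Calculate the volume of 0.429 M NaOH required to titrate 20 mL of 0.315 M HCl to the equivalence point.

At equivalence: moles acid = moles base. moles HCl = 0.315 × 20/1000 = 0.0063 mol. V_base = moles / 0.429 × 1000 = 14.7 mL.

V_{base} = 14.7 mL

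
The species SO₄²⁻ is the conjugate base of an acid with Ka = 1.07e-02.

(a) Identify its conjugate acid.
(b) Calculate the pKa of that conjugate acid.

(a) The conjugate acid is formed by adding one H⁺ to SO₄²⁻, giving HSO₄⁻. (b) pKa = -log(Ka) = -log(1.07e-02) = 1.97.

Conjugate acid: HSO₄⁻; pK_a = 1.97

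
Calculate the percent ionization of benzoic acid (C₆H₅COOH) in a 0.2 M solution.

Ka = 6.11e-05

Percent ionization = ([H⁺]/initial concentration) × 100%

Using Ka equilibrium: x² + Ka×x - Ka×C = 0. Solving: [H⁺] = 3.4653e-03. Percent = (3.4653e-03/0.2) × 100

Percent ionization = 1.73%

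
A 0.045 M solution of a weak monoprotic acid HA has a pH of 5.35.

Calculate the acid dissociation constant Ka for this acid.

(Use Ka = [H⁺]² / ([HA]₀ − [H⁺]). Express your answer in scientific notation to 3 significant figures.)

[H⁺] = 10^(−pH) = 10^(−5.35) = 4.467e-06 M. For HA ⇌ H⁺ + A⁻, Ka = [H⁺][A⁻]/[HA] = [H⁺]² / ([HA]₀ − [H⁺]) = (4.467e-06)² / (0.045 − 4.467e-06) = 4.43e-10.

K_a = 4.43e-10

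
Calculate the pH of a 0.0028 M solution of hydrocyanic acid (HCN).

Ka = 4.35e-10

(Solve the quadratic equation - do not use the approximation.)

x² + Ka×x - Ka×C = 0. Using quadratic formula: [H⁺] = 1.1034e-06

pH = 5.96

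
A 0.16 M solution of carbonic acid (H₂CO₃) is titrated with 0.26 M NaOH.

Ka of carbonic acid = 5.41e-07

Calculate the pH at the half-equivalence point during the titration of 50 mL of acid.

At half-equivalence [HA] = [A⁻], so Henderson-Hasselbalch gives pH = pKa = -log(5.41e-07) = 6.27.

pH = pKa = 6.27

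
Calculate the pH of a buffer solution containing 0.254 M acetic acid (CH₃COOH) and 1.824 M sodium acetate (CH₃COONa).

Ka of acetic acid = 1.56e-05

pKa = -log(1.56e-05) = 4.81. pH = pKa + log([A⁻]/[HA]) = 4.81 + log(1.824/0.254)

pH = 5.66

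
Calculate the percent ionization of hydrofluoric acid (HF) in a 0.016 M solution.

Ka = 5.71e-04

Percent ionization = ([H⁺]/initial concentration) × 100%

Using Ka equilibrium: x² + Ka×x - Ka×C = 0. Solving: [H⁺] = 2.7505e-03. Percent = (2.7505e-03/0.016) × 100

Percent ionization = 17.2%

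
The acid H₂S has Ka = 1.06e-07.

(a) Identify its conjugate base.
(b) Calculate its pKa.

(a) The conjugate base is formed by removing one H⁺ from H₂S, giving HS⁻. (b) pKa = -log(Ka) = -log(1.06e-07) = 6.97.

Conjugate base: HS⁻; pK_a = 6.97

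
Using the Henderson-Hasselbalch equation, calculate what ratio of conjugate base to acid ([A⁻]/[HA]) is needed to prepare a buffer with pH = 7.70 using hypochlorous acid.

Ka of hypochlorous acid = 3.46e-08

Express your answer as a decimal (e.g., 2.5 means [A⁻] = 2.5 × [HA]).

pKa = -log(3.46e-08) = 7.4609. pH = pKa + log([A⁻]/[HA]), so log([A⁻]/[HA]) = pH − pKa = 7.70 − 7.4609 = 0.2391. [A⁻]/[HA] = 10^(0.2391) = 1.73

[A⁻]/[HA] = 1.73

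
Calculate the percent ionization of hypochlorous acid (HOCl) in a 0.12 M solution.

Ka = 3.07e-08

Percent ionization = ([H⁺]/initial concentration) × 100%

Using Ka equilibrium: x² + Ka×x - Ka×C = 0. Solving: [H⁺] = 6.0681e-05. Percent = (6.0681e-05/0.12) × 100

Percent ionization = 0.0506%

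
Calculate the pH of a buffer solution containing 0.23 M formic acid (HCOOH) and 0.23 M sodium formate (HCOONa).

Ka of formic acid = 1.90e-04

pKa = -log(1.90e-04) = 3.72. pH = pKa + log([A⁻]/[HA]) = 3.72 + log(0.23/0.23)

pH = 3.72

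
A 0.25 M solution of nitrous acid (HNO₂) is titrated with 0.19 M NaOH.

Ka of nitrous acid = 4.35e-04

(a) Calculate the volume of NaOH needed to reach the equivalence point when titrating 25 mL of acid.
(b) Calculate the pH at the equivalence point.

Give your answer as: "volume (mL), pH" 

moles acid = 0.25 × 25/1000 = 0.00625 mol; V_base = moles/0.19 × 1000 = 32.9 mL. At equivalence only the conjugate base is present: [A⁻] = 0.00625/0.058 = 1.0795e-01 M. Kb = Kw/Ka = 2.30e-11; [OH⁻] = √(Kb × [A⁻]) = 1.5753e-06; pOH = 5.80; pH = 14 - pOH = 8.20.

V = 32.9 mL, pH = 8.20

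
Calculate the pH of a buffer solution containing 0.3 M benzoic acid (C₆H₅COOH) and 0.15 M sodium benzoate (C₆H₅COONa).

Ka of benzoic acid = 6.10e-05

pKa = -log(6.10e-05) = 4.21. pH = pKa + log([A⁻]/[HA]) = 4.21 + log(0.15/0.3)

pH = 3.91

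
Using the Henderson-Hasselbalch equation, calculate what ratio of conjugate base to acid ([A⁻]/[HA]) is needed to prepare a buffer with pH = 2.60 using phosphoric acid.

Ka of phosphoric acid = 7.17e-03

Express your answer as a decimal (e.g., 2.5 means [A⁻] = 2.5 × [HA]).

pKa = -log(7.17e-03) = 2.1445. pH = pKa + log([A⁻]/[HA]), so log([A⁻]/[HA]) = pH − pKa = 2.60 − 2.1445 = 0.4555. [A⁻]/[HA] = 10^(0.4555) = 2.85

[A⁻]/[HA] = 2.85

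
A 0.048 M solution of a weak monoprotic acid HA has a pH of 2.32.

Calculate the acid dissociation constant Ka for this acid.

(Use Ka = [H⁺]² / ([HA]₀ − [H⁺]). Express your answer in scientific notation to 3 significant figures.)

[H⁺] = 10^(−pH) = 10^(−2.32) = 4.786e-03 M. For HA ⇌ H⁺ + A⁻, Ka = [H⁺][A⁻]/[HA] = [H⁺]² / ([HA]₀ − [H⁺]) = (4.786e-03)² / (0.048 − 4.786e-03) = 5.30e-04.

K_a = 5.30e-04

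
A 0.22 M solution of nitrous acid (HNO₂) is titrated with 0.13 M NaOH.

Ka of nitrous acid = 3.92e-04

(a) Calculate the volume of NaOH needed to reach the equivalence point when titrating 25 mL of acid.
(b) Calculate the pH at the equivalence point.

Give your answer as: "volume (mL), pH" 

moles acid = 0.22 × 25/1000 = 0.0055 mol; V_base = moles/0.13 × 1000 = 42.3 mL. At equivalence only the conjugate base is present: [A⁻] = 0.0055/0.067 = 8.1714e-02 M. Kb = Kw/Ka = 2.55e-11; [OH⁻] = √(Kb × [A⁻]) = 1.4438e-06; pOH = 5.84; pH = 14 - pOH = 8.16.

V = 42.3 mL, pH = 8.16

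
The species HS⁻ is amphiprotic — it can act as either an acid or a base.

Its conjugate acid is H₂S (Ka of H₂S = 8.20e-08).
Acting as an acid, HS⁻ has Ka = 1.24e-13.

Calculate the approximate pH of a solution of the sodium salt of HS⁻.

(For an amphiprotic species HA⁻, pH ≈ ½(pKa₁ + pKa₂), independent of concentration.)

pKa₁ = -log(8.20e-08) = 7.09; pKa₂ = -log(1.24e-13) = 12.91. For an amphiprotic species, pH ≈ ½(pKa₁ + pKa₂) = ½(7.09 + 12.91) = 10.00.

pH = 10.00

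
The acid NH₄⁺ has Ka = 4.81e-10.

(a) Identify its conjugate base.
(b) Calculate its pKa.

(a) The conjugate base is formed by removing one H⁺ from NH₄⁺, giving NH₃. (b) pKa = -log(Ka) = -log(4.81e-10) = 9.32.

Conjugate base: NH₃; pK_a = 9.32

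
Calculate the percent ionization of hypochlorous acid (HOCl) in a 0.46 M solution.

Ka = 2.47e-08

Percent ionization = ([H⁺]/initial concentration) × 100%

Using Ka equilibrium: x² + Ka×x - Ka×C = 0. Solving: [H⁺] = 1.0658e-04. Percent = (1.0658e-04/0.46) × 100

Percent ionization = 0.0232%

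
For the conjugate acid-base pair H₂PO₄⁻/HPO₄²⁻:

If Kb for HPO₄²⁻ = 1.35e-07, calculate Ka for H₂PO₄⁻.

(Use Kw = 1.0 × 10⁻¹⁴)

For a conjugate pair Ka × Kb = Kw, so Ka = Kw/Kb = 1.0 × 10⁻¹⁴ / 1.35e-07 = 7.41e-08.

K_a = 7.41e-08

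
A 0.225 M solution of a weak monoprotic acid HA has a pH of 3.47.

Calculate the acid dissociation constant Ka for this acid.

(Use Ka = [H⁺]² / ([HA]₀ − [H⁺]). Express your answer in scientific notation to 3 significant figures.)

[H⁺] = 10^(−pH) = 10^(−3.47) = 3.388e-04 M. For HA ⇌ H⁺ + A⁻, Ka = [H⁺][A⁻]/[HA] = [H⁺]² / ([HA]₀ − [H⁺]) = (3.388e-04)² / (0.225 − 3.388e-04) = 5.11e-07.

K_a = 5.11e-07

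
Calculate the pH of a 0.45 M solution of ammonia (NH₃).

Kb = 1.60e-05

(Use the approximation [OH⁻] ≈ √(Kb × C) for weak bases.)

[OH⁻] = √(Kb × C) = √(1.60e-05 × 0.45) = 2.6833e-03. pOH = 2.57, pH = 14 - pOH

pH = 11.43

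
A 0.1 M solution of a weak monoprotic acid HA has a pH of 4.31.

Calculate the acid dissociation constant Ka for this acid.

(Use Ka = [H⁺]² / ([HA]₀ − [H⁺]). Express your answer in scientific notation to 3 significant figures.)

[H⁺] = 10^(−pH) = 10^(−4.31) = 4.898e-05 M. For HA ⇌ H⁺ + A⁻, Ka = [H⁺][A⁻]/[HA] = [H⁺]² / ([HA]₀ − [H⁺]) = (4.898e-05)² / (0.1 − 4.898e-05) = 2.40e-08.

K_a = 2.40e-08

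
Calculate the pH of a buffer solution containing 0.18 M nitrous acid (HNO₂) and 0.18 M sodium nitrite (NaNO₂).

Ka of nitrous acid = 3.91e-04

pKa = -log(3.91e-04) = 3.41. pH = pKa + log([A⁻]/[HA]) = 3.41 + log(0.18/0.18)

pH = 3.41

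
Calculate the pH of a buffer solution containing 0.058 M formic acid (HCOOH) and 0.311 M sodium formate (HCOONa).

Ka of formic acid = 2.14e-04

pKa = -log(2.14e-04) = 3.67. pH = pKa + log([A⁻]/[HA]) = 3.67 + log(0.311/0.058)

pH = 4.40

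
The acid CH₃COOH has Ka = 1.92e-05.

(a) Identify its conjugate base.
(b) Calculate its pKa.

(a) The conjugate base is formed by removing one H⁺ from CH₃COOH, giving CH₃COO⁻. (b) pKa = -log(Ka) = -log(1.92e-05) = 4.72.

Conjugate base: CH₃COO⁻; pK_a = 4.72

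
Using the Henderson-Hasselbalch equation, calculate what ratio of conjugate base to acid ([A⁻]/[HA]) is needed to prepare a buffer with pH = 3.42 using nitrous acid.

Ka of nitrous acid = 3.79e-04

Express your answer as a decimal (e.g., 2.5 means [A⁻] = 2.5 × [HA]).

pKa = -log(3.79e-04) = 3.4214. pH = pKa + log([A⁻]/[HA]), so log([A⁻]/[HA]) = pH − pKa = 3.42 − 3.4214 = -0.0014. [A⁻]/[HA] = 10^(-0.0014) = 0.997

[A⁻]/[HA] = 0.997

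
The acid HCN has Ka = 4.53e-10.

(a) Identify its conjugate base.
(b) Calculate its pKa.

(a) The conjugate base is formed by removing one H⁺ from HCN, giving CN⁻. (b) pKa = -log(Ka) = -log(4.53e-10) = 9.34.

Conjugate base: CN⁻; pK_a = 9.34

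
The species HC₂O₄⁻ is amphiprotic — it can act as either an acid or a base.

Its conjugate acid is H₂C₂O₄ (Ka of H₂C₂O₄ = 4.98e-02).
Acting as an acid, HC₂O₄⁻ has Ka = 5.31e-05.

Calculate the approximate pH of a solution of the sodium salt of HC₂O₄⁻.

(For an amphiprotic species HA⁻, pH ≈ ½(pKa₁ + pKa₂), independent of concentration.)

pKa₁ = -log(4.98e-02) = 1.30; pKa₂ = -log(5.31e-05) = 4.27. For an amphiprotic species, pH ≈ ½(pKa₁ + pKa₂) = ½(1.30 + 4.27) = 2.79.

pH = 2.79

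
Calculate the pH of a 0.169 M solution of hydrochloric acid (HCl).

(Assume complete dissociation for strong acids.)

[H⁺] = 0.169 M for strong acid. pH = -log[H⁺] = -log(0.169)

pH = 0.77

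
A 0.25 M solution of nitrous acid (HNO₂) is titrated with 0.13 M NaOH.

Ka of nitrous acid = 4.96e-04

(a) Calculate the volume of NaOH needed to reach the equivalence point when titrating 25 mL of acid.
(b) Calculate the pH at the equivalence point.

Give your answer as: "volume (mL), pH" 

moles acid = 0.25 × 25/1000 = 0.00625 mol; V_base = moles/0.13 × 1000 = 48.1 mL. At equivalence only the conjugate base is present: [A⁻] = 0.00625/0.073 = 8.5526e-02 M. Kb = Kw/Ka = 2.02e-11; [OH⁻] = √(Kb × [A⁻]) = 1.3131e-06; pOH = 5.88; pH = 14 - pOH = 8.12.

V = 48.1 mL, pH = 8.12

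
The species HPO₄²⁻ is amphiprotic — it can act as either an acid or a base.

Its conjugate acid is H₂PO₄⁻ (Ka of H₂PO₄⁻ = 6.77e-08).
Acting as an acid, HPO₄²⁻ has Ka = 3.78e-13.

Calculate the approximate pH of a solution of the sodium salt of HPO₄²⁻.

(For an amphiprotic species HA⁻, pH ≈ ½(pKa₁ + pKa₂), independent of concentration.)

pKa₁ = -log(6.77e-08) = 7.17; pKa₂ = -log(3.78e-13) = 12.42. For an amphiprotic species, pH ≈ ½(pKa₁ + pKa₂) = ½(7.17 + 12.42) = 9.80.

pH = 9.80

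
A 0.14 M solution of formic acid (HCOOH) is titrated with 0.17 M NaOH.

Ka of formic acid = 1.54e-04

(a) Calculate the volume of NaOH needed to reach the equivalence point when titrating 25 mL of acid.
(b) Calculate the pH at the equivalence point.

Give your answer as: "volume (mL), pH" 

moles acid = 0.14 × 25/1000 = 0.0035 mol; V_base = moles/0.17 × 1000 = 20.6 mL. At equivalence only the conjugate base is present: [A⁻] = 0.0035/0.046 = 7.6774e-02 M. Kb = Kw/Ka = 6.49e-11; [OH⁻] = √(Kb × [A⁻]) = 2.2328e-06; pOH = 5.65; pH = 14 - pOH = 8.35.

V = 20.6 mL, pH = 8.35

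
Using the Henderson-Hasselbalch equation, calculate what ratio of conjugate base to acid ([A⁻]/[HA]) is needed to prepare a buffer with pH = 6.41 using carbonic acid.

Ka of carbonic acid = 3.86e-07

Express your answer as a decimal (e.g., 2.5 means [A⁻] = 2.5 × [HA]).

pKa = -log(3.86e-07) = 6.4134. pH = pKa + log([A⁻]/[HA]), so log([A⁻]/[HA]) = pH − pKa = 6.41 − 6.4134 = -0.0034. [A⁻]/[HA] = 10^(-0.0034) = 0.992

[A⁻]/[HA] = 0.992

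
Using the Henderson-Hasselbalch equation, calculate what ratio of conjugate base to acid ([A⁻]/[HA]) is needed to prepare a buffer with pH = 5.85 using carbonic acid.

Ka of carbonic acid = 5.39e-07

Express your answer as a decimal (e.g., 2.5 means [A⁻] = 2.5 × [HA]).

pKa = -log(5.39e-07) = 6.2684. pH = pKa + log([A⁻]/[HA]), so log([A⁻]/[HA]) = pH − pKa = 5.85 − 6.2684 = -0.4184. [A⁻]/[HA] = 10^(-0.4184) = 0.382

[A⁻]/[HA] = 0.382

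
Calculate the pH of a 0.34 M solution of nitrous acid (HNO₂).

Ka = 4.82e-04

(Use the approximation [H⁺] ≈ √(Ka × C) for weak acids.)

[H⁺] = √(Ka × C) = √(4.82e-04 × 0.34) = 1.2802e-02. pH = -log(1.2802e-02)

pH = 1.89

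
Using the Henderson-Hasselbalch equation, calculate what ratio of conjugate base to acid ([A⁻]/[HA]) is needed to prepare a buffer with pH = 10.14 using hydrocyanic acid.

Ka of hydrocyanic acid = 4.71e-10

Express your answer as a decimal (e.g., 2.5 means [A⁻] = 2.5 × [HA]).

pKa = -log(4.71e-10) = 9.3270. pH = pKa + log([A⁻]/[HA]), so log([A⁻]/[HA]) = pH − pKa = 10.14 − 9.3270 = 0.8130. [A⁻]/[HA] = 10^(0.8130) = 6.50

[A⁻]/[HA] = 6.50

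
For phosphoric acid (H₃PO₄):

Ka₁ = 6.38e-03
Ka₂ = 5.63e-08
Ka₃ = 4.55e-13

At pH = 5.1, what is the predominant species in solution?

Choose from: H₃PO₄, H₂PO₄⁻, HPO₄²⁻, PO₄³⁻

pKa₁ = 2.20, pKa₂ = 7.25, pKa₃ = 12.34. For a polyprotic acid the predominant species crosses at each pKa: below pKa_n the protonated form dominates, above it the deprotonated form does. At pH = 5.1, the predominant species is H₂PO₄⁻.

H₂PO₄⁻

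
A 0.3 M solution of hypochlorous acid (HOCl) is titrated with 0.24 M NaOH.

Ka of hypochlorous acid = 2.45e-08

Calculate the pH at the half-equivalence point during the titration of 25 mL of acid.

At half-equivalence [HA] = [A⁻], so Henderson-Hasselbalch gives pH = pKa = -log(2.45e-08) = 7.61.

pH = pKa = 7.61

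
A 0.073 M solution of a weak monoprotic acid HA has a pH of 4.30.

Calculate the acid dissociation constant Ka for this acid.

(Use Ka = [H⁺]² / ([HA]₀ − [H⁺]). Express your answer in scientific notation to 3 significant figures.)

[H⁺] = 10^(−pH) = 10^(−4.30) = 5.012e-05 M. For HA ⇌ H⁺ + A⁻, Ka = [H⁺][A⁻]/[HA] = [H⁺]² / ([HA]₀ − [H⁺]) = (5.012e-05)² / (0.073 − 5.012e-05) = 3.44e-08.

K_a = 3.44e-08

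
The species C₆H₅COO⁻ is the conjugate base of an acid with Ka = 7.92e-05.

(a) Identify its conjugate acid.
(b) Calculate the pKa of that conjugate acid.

(a) The conjugate acid is formed by adding one H⁺ to C₆H₅COO⁻, giving C₆H₅COOH. (b) pKa = -log(Ka) = -log(7.92e-05) = 4.10.

Conjugate acid: C₆H₅COOH; pK_a = 4.10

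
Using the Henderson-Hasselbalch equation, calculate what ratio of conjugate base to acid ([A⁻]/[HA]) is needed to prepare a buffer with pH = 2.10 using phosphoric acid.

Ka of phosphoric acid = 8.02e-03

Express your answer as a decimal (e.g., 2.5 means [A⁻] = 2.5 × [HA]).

pKa = -log(8.02e-03) = 2.0958. pH = pKa + log([A⁻]/[HA]), so log([A⁻]/[HA]) = pH − pKa = 2.10 − 2.0958 = 0.0042. [A⁻]/[HA] = 10^(0.0042) = 1.01

[A⁻]/[HA] = 1.01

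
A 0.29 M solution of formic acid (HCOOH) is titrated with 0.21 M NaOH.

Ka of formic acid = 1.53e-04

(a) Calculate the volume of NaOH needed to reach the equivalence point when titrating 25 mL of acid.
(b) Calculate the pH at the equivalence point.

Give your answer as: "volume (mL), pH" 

moles acid = 0.29 × 25/1000 = 0.00725 mol; V_base = moles/0.21 × 1000 = 34.5 mL. At equivalence only the conjugate base is present: [A⁻] = 0.00725/0.060 = 1.2180e-01 M. Kb = Kw/Ka = 6.54e-11; [OH⁻] = √(Kb × [A⁻]) = 2.8215e-06; pOH = 5.55; pH = 14 - pOH = 8.45.

V = 34.5 mL, pH = 8.45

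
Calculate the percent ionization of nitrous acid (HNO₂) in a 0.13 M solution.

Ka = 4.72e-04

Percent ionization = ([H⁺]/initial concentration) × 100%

Using Ka equilibrium: x² + Ka×x - Ka×C = 0. Solving: [H⁺] = 7.6008e-03. Percent = (7.6008e-03/0.13) × 100

Percent ionization = 5.85%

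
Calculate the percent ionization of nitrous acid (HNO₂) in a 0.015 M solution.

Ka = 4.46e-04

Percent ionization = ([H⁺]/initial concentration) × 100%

Using Ka equilibrium: x² + Ka×x - Ka×C = 0. Solving: [H⁺] = 2.3731e-03. Percent = (2.3731e-03/0.015) × 100

Percent ionization = 15.8%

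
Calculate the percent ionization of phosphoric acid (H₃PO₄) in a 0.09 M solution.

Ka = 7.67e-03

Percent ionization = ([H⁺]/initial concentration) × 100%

Using Ka equilibrium: x² + Ka×x - Ka×C = 0. Solving: [H⁺] = 2.2717e-02. Percent = (2.2717e-02/0.09) × 100

Percent ionization = 25.2%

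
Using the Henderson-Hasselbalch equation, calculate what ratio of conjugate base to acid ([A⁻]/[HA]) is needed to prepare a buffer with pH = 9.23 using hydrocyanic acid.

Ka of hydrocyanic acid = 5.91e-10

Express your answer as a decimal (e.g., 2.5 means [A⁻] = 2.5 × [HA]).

pKa = -log(5.91e-10) = 9.2284. pH = pKa + log([A⁻]/[HA]), so log([A⁻]/[HA]) = pH − pKa = 9.23 − 9.2284 = 0.0016. [A⁻]/[HA] = 10^(0.0016) = 1.00

[A⁻]/[HA] = 1.00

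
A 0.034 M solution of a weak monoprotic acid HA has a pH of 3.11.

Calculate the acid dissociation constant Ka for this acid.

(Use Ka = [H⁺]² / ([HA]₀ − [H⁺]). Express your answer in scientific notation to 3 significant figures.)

[H⁺] = 10^(−pH) = 10^(−3.11) = 7.762e-04 M. For HA ⇌ H⁺ + A⁻, Ka = [H⁺][A⁻]/[HA] = [H⁺]² / ([HA]₀ − [H⁺]) = (7.762e-04)² / (0.034 − 7.762e-04) = 1.81e-05.

K_a = 1.81e-05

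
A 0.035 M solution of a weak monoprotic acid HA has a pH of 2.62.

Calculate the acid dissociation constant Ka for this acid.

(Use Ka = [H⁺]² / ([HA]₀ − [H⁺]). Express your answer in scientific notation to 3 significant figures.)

[H⁺] = 10^(−pH) = 10^(−2.62) = 2.399e-03 M. For HA ⇌ H⁺ + A⁻, Ka = [H⁺][A⁻]/[HA] = [H⁺]² / ([HA]₀ − [H⁺]) = (2.399e-03)² / (0.035 − 2.399e-03) = 1.77e-04.

K_a = 1.77e-04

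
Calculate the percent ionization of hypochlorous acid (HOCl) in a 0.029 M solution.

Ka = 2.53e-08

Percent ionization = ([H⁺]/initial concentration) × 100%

Using Ka equilibrium: x² + Ka×x - Ka×C = 0. Solving: [H⁺] = 2.7074e-05. Percent = (2.7074e-05/0.029) × 100

Percent ionization = 0.0934%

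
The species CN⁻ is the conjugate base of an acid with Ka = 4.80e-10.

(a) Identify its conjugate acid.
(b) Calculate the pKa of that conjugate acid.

(a) The conjugate acid is formed by adding one H⁺ to CN⁻, giving HCN. (b) pKa = -log(Ka) = -log(4.80e-10) = 9.32.

Conjugate acid: HCN; pK_a = 9.32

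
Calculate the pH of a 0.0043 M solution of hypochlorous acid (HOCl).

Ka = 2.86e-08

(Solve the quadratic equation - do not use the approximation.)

x² + Ka×x - Ka×C = 0. Using quadratic formula: [H⁺] = 1.1075e-05

pH = 4.96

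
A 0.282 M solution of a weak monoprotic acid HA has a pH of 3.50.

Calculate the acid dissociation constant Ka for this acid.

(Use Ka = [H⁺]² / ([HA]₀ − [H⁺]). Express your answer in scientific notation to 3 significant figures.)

[H⁺] = 10^(−pH) = 10^(−3.50) = 3.162e-04 M. For HA ⇌ H⁺ + A⁻, Ka = [H⁺][A⁻]/[HA] = [H⁺]² / ([HA]₀ − [H⁺]) = (3.162e-04)² / (0.282 − 3.162e-04) = 3.55e-07.

K_a = 3.55e-07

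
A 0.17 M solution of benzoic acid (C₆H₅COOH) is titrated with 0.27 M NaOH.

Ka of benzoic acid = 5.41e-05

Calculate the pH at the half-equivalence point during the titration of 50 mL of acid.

At half-equivalence [HA] = [A⁻], so Henderson-Hasselbalch gives pH = pKa = -log(5.41e-05) = 4.27.

pH = pKa = 4.27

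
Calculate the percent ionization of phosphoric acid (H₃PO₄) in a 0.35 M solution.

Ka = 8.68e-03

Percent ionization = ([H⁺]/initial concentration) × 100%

Using Ka equilibrium: x² + Ka×x - Ka×C = 0. Solving: [H⁺] = 5.0949e-02. Percent = (5.0949e-02/0.35) × 100

Percent ionization = 14.6%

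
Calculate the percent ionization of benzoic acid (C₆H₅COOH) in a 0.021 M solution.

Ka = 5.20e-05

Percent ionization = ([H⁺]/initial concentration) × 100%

Using Ka equilibrium: x² + Ka×x - Ka×C = 0. Solving: [H⁺] = 1.0193e-03. Percent = (1.0193e-03/0.021) × 100

Percent ionization = 4.85%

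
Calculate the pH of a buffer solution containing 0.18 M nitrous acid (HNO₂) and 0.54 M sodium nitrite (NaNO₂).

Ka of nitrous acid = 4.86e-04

pKa = -log(4.86e-04) = 3.31. pH = pKa + log([A⁻]/[HA]) = 3.31 + log(0.54/0.18)

pH = 3.79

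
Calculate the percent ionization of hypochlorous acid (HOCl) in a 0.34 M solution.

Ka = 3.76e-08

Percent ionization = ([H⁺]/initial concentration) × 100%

Using Ka equilibrium: x² + Ka×x - Ka×C = 0. Solving: [H⁺] = 1.1305e-04. Percent = (1.1305e-04/0.34) × 100

Percent ionization = 0.0332%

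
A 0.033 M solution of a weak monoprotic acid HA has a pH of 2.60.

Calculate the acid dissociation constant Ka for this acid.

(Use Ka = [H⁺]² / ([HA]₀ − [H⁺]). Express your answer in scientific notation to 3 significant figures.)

[H⁺] = 10^(−pH) = 10^(−2.60) = 2.512e-03 M. For HA ⇌ H⁺ + A⁻, Ka = [H⁺][A⁻]/[HA] = [H⁺]² / ([HA]₀ − [H⁺]) = (2.512e-03)² / (0.033 − 2.512e-03) = 2.07e-04.

K_a = 2.07e-04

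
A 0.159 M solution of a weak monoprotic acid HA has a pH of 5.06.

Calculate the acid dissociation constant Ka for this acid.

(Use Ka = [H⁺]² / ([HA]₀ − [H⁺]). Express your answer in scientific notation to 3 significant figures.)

[H⁺] = 10^(−pH) = 10^(−5.06) = 8.710e-06 M. For HA ⇌ H⁺ + A⁻, Ka = [H⁺][A⁻]/[HA] = [H⁺]² / ([HA]₀ − [H⁺]) = (8.710e-06)² / (0.159 − 8.710e-06) = 4.77e-10.

K_a = 4.77e-10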